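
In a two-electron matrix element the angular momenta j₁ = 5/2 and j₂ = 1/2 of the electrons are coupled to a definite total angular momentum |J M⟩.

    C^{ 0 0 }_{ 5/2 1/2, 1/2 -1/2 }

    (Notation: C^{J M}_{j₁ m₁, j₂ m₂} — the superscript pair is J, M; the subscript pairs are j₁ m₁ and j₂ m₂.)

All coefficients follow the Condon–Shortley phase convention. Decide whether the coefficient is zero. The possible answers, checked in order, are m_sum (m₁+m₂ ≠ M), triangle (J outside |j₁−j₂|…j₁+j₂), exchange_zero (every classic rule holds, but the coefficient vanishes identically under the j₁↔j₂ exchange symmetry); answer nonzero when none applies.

triangle

m-sum: m₁+m₂ = 1/2+(-1/2) = 0, M = 0  ✓
triangle: need |j₁−j₂| ≤ J ≤ j₁+j₂, i.e. J ∈ [2, 3]; J = 0 is outside ✗ ⇒ coefficient is 0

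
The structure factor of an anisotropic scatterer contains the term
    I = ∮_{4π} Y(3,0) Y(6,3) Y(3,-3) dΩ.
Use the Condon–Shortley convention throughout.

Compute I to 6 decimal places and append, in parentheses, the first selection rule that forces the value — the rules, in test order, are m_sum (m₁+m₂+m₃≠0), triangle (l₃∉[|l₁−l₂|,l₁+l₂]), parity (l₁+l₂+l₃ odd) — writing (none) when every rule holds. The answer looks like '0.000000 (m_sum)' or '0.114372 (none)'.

Checks pass: Σm=0; 12 even; l₃=3∈[3,9].
(2·3+1)(2·6+1)(2·3+1) = 637
Δ: 6! 0! 6! / 13! → 1/12012
sum: t=3:−1/1296 = -1/1296
3j²(3 6 3; 0 0 0) = Δ·Π!·Σ² = 100/3003  (sign +1)
sum: t=3:−1/25920 = -1/25920
3j²(3 6 3; 0 3 -3) = Δ·Π!·Σ² = 1/143  (sign -1)
combine: 4πI² = 637·100/3003·1/143 = 700/4719
take √, sign -1: I = -0.10864734
No selection rule forces the value: the integral is nonzero (none).

-0.108647 (none)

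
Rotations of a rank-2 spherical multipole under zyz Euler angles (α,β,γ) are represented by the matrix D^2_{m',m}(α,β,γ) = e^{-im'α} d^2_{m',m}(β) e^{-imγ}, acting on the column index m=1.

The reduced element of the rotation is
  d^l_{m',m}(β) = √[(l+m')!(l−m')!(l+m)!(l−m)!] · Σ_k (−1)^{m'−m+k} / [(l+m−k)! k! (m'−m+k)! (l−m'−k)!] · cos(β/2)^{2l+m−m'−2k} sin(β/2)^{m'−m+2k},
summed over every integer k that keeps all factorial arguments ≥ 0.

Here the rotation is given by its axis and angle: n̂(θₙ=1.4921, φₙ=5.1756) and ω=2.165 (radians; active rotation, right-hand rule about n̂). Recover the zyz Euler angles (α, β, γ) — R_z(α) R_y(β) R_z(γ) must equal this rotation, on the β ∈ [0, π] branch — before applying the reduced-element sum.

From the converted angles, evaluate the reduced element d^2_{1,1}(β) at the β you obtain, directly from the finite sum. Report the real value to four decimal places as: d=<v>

Axis–angle → zyz. n̂ = (sinθₙcosφₙ, sinθₙsinφₙ, cosθₙ) = (+0.445440, -0.891854, +0.078615), ω = 2.1650.
R = I cosω + sinω [n̂]ₓ + (1−cosω) n̂n̂ᵀ gives
  R = [-0.250349, -0.684817, -0.684362; -0.554537, +0.680859, -0.478455; +0.793608, +0.259723, -0.550209]
β = atan2(√(R₁₃²+R₂₃²), R₃₃) = 2.153410; α = atan2(R₂₃, R₁₃) mod 2π = 3.751732; γ = atan2(R₃₂, −R₃₁) mod 2π = 2.825310
d^2_{1,1}(β=2.1534) via the finite sum:
Half-angle: c=0.474232, s=0.880400. N=√(6·1·6·1)=6.000000
Admissible k: 0..1 (factorial args all ≥0)
  k=0: (−1)^0·6.0000/(6)·0.4742^4·0.8804^0 = +0.050578
  k=1: (−1)^1·6.0000/(2)·0.4742^2·0.8804^2 = -0.522953
d^2_{1,1}(2.1534) = +0.050578 -0.522953 = -0.472375

d=-0.4724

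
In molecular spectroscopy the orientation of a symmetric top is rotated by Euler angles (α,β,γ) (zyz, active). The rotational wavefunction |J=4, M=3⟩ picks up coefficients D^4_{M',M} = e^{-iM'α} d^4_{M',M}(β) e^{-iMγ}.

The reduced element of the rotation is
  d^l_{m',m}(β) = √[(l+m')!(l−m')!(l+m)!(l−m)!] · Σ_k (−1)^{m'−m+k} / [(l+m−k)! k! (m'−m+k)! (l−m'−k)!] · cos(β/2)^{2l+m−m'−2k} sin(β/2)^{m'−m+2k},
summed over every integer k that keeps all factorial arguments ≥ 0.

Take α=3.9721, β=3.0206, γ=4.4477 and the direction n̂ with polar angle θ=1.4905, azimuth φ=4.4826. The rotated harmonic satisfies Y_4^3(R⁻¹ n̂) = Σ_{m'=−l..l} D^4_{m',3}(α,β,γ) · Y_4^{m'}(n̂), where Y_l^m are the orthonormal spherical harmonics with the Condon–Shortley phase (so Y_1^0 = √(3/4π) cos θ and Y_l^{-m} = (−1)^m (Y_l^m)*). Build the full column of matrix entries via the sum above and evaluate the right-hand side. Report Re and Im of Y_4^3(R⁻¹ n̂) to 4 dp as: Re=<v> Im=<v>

Need the full column D^4_{m',3} for m'=−4..4 at α=3.9721, β=3.0206, γ=4.4477.
cos(β/2)=0.060459, sin(β/2)=0.998171
d^4_{-4,3}: single k=7 term ⇒ +0.168827;  D = -0.139692+0.094810i
d^4_{-3,3}: k∈[6..7] ⇒ +0.025308 -0.985459 = -0.960151;  D = -0.137781+0.950214i
d^4_{-2,3}: k∈[5..6] ⇒ +0.002458 -0.223338 = -0.220879;  D = -0.140003-0.170842i
d^4_{-1,3}: k∈[4..5] ⇒ +0.000175 -0.028696 = -0.028521;  D = +0.028480+0.001533i
d^4_{0,3}: k∈[3..4] ⇒ +0.000010 -0.002591 = -0.002582;  D = -0.001841+0.001810i
d^4_{1,3}: k∈[2..3] ⇒ +0.000000 -0.000175 = -0.000175;  D = -0.000006-0.000175i
d^4_{2,3}: k∈[1..2] ⇒ +0.000000 -0.000009 = -0.000009;  D = +0.000007+0.000006i
d^4_{3,3}: k∈[0..1] ⇒ +0.000000 -0.000000 = -0.000000;  D = -0.000000+0.000000i
d^4_{4,3}: single k=0 term ⇒ -0.000000;  D = +0.000000-0.000000i
Y_4^{m'}(θ=1.4905,φ=4.4826) and Σ D·Y over m':
  (-0.1397+0.0948i)·(+0.2649+0.3473i)  (-0.1378+0.9502i)·(+0.0632-0.0767i)  (-0.1400-0.1708i)·(+0.2845+0.1408i)  (+0.0285+0.0015i)·(+0.0255-0.1088i)  (-0.0018+0.0018i)·(+0.2971+0.0000i)  (-0.0000-0.0002i)·(-0.0255-0.1088i)  (+0.0000+0.0000i)·(+0.2845-0.1408i)  (-0.0000+0.0000i)·(-0.0632-0.0767i)  (+0.0000-0.0000i)·(+0.2649-0.3473i)
Y_4^3(R⁻¹ n̂) = -0.021196-0.023563i

Re=-0.0212 Im=-0.0236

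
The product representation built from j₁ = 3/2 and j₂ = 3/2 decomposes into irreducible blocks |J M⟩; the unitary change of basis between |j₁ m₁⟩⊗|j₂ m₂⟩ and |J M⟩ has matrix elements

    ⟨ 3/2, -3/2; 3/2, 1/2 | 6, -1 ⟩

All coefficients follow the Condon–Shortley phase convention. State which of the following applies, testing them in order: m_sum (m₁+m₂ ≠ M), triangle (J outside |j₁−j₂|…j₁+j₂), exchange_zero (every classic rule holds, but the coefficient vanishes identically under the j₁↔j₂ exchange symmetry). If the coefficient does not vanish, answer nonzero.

m-sum: m₁+m₂ = -3/2+1/2 = -1, M = -1  ✓
triangle: need |j₁−j₂| ≤ J ≤ j₁+j₂, i.e. J ∈ [0, 3]; J = 6 is outside ✗ ⇒ coefficient is 0

triangle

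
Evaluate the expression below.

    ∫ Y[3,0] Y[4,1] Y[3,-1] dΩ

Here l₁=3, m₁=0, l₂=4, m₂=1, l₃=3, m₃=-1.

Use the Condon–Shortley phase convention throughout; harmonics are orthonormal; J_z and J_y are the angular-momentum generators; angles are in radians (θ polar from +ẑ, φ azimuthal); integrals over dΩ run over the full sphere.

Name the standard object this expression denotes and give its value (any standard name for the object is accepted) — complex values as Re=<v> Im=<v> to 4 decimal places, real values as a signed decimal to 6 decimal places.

Gaunt coefficient, -0.099323

This is a Gaunt coefficient — the integral of a triple product of spherical harmonics over the sphere.
Rules hold: Σm=0, L=10 even, 1≤3≤7.
N = 7·9·7 = 441
Δ = 4!·2!·4!/11! = 1/34650
Racah Σ t=1..3: t=1:−1/72 t=2:+1/16 t=3:−1/72 = 5/144
⇒ 3j(3 4 3; 0 0 0)² = 2/77, sgn -1
Racah Σ t=1..3: t=1:−1/288 t=2:+1/24 t=3:−1/48 = 5/288
⇒ 3j(3 4 3; 0 1 -1)² = 5/462, sgn +1
4πI² = N·(3j₀)²·(3jₘ)² = 15/121
I = -1·√(0.123967/4π) = -0.09932258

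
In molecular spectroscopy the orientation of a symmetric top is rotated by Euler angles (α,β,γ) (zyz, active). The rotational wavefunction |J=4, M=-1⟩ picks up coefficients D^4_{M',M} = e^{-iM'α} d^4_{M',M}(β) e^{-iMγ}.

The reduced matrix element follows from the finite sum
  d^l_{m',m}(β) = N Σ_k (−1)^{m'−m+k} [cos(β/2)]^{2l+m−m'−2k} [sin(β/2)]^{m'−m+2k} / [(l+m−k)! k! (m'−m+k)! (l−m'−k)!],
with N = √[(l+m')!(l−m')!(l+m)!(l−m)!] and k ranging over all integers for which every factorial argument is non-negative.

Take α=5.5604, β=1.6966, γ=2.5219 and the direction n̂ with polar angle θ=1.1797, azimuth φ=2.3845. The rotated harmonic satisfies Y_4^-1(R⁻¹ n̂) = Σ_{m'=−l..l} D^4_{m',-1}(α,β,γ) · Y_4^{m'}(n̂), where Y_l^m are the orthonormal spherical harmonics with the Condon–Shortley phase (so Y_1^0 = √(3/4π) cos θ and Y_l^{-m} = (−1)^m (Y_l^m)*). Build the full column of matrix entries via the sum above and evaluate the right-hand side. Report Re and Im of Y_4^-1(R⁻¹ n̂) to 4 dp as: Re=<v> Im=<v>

Re=-0.3716 Im=0.2027

Need the full column D^4_{m',-1} for m'=−4..4 at α=5.5604, β=1.6966, γ=2.5219.
cos(β/2)=0.661259, sin(β/2)=0.750157
d^4_{-4,-1}: single k=3 term ⇒ +0.399402;  D = +0.372483-0.144147i
d^4_{-3,-1}: k∈[2..3] ⇒ +0.373427 -0.800969 = -0.427542;  D = -0.401099-0.148026i
d^4_{-2,-1}: k∈[1..3] ⇒ +0.175951 -1.132198 +0.971387 = +0.015140;  D = +0.007185+0.013326i
d^4_{-1,-1}: k∈[0..3] ⇒ +0.036557 -0.705711 +1.816428 -0.779216 = +0.368058;  D = -0.083306+0.358506i
d^4_{0,-1}: k∈[0..3] ⇒ -0.185469 +1.432130 -1.843078 +0.395324 = -0.201092;  D = +0.163700-0.116791i
d^4_{1,-1}: k∈[0..3] ⇒ +0.470474 -1.816428 +1.168824 -0.100281 = -0.277410;  D = +0.275938+0.028548i
d^4_{2,-1}: k∈[0..2] ⇒ -0.754799 +1.457081 -0.375037 = +0.327244;  D = -0.221843-0.240571i
d^4_{3,-1}: k∈[0..1] ⇒ +0.800969 -0.618484 = +0.182486;  D = -0.004039-0.182441i
d^4_{4,-1}: single k=0 term ⇒ -0.514010;  D = -0.331391+0.392920i
Y_4^{m'}(θ=1.1797,φ=2.3845) and Σ D·Y over m':
  (+0.3725-0.1441i)·(-0.3212+0.0365i)  (-0.4011-0.1480i)·(+0.2430-0.2882i)  (+0.0072+0.0133i)·(+0.0003+0.0049i)  (-0.0833+0.3585i)·(+0.2403+0.2270i)  (+0.1637-0.1168i)·(-0.0656+0.0000i)  (+0.2759+0.0285i)·(-0.2403+0.2270i)  (-0.2218-0.2406i)·(+0.0003-0.0049i)  (-0.0040-0.1824i)·(-0.2430-0.2882i)  (-0.3314+0.3929i)·(-0.3212-0.0365i)
Y_4^-1(R⁻¹ n̂) = -0.371576+0.202686i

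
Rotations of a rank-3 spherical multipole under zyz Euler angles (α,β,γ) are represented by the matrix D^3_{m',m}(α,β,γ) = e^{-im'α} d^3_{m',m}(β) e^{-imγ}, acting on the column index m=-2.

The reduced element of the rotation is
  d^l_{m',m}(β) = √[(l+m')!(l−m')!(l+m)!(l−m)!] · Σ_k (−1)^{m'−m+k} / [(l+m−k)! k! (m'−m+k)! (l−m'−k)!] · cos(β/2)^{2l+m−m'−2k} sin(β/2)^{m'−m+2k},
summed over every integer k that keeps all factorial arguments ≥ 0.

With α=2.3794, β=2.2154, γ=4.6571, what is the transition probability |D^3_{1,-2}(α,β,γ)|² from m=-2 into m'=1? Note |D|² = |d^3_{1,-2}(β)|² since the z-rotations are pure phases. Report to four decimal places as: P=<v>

P=0.1648

Split into d^3_{1,-2}(β=2.2154) × two z-phases.
Half-angle: c=0.446720, s=0.894674. N=√(24·2·1·120)=75.894664
k∈{0,1} keeps every argument non-negative
  k=0: (−1)^3·75.8947/(12)·0.4467^3·0.8947^3 = -0.403767
  k=1: (−1)^4·75.8947/(24)·0.4467^1·0.8947^5 = +0.809765
d^3_{1,-2}(2.2154) = -0.403767 +0.809765 = +0.405997
|D^3_{1,-2}|² = |d^3_{1,-2}(β)|² = (+0.405997)² = 0.164834 (the z-rotation phases have unit modulus)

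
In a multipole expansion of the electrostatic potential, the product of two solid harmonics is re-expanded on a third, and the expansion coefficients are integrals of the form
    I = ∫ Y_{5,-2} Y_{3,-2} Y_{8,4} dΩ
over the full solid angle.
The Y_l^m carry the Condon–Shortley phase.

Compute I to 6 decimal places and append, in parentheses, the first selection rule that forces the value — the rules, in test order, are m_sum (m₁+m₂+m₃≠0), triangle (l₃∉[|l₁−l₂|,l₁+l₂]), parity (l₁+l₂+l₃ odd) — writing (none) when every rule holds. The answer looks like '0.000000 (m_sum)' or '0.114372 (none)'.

0.236305 (none)

m-sum 0 ✓  L=16 even ✓  2≤8≤8 ✓
Π(2lᵢ+1) = 11×7×17 = 1309
triangle coeff Δ(5,3,8) = 1/136136
Σ_t [0,0]: t=0:+1/518400 = 1/518400
(3j)²=56/2431 [(5 3 8; 0 0 0)], sign=+1
Σ_t [0,0]: t=0:+1/3628800 = 1/3628800
(3j)²=36/1547 [(5 3 8; -2 -2 4)], sign=+1
⇒ 4πI² = 2016/2873
I = (+1)√(2016/2873/(4π)) = 0.23630479
No selection rule forces the value: the integral is nonzero (none).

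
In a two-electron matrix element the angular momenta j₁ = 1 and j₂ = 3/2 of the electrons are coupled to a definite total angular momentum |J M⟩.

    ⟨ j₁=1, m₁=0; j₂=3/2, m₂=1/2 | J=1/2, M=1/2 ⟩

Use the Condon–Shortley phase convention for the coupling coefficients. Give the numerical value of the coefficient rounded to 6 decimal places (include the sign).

√[2·2!0!1!/4! · 1!1!2!1!1!0!] = √(1/3)
  +(−1)^1/∏(1,1,0,1,0,0)! = -1  (running -1)
⟨..|..⟩ = √(1/3)·(-1) = -0.577350

−√(1/3) = -0.577350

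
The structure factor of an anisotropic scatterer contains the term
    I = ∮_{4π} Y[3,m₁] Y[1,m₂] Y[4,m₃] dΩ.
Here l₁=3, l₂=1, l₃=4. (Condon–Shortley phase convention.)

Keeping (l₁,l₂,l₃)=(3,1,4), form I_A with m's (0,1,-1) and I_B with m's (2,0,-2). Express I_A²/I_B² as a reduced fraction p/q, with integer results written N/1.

l's match ⇒ only the (l;m) 3-j factors differ between A and B.
A: triangle coeff Δ(3,1,4) = 1/252; Σ_t [0,0]: t=0:+1/72 = 1/72; (3j)²=5/126 [(3 1 4; 0 1 -1)], sign=-1
B: triangle coeff Δ(3,1,4) = 1/252; Σ_t [0,0]: t=0:+1/120 = 1/120; (3j)²=1/21 [(3 1 4; 2 0 -2)], sign=+1
I_A²/I_B² = (5/126)/(1/21) = 5/6

5/6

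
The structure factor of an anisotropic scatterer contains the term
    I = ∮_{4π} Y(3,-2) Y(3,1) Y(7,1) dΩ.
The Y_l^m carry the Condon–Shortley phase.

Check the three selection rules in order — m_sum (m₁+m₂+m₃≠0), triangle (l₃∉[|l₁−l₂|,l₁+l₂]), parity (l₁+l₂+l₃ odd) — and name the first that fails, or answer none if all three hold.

triangle

Σmᵢ = 0  ✓
l₃∈[|l₁−l₂|,l₁+l₂]=[0,6] required, l₃=7 fails  ✗
Σlᵢ = 13 ⇒ odd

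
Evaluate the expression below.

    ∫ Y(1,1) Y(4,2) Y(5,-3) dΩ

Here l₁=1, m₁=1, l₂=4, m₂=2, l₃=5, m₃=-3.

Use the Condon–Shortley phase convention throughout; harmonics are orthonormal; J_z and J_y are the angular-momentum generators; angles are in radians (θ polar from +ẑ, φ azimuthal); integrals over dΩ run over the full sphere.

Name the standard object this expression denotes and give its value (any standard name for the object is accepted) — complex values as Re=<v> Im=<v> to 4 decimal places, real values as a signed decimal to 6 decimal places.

Gaunt coefficient, -0.259847

This is a Gaunt coefficient — the integral of a triple product of spherical harmonics over the sphere.
Checks pass: Σm=0; 10 even; l₃=5∈[3,5].
(2·1+1)(2·4+1)(2·5+1) = 297
Δ: 0! 2! 8! / 11! → 1/495
sum: t=0:+1/576 = 1/576
3j²(1 4 5; 0 0 0) = Δ·Π!·Σ² = 5/99  (sign -1)
sum: t=0:+1/2880 = 1/2880
3j²(1 4 5; 1 2 -3) = Δ·Π!·Σ² = 28/495  (sign +1)
combine: 4πI² = 297·5/99·28/495 = 28/33
take √, sign -1: I = -0.25984664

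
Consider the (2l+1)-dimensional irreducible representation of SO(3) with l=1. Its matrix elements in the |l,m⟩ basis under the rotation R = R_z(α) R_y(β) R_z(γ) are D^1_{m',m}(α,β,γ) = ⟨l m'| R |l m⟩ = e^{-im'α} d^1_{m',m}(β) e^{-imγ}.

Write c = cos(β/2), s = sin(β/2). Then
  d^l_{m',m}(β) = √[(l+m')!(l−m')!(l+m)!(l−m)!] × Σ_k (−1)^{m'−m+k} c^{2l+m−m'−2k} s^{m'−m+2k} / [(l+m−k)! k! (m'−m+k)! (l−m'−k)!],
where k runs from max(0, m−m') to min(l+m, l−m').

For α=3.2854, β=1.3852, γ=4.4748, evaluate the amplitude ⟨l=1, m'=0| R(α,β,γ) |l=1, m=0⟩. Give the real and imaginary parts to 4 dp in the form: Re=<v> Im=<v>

Re=0.1845 Im=0.0000

D^1_{0,0}(3.2854,1.3852,4.4748) = e^{-i·0·3.2854}·d^1_{0,0}(1.3852)·e^{-i·0·4.4748}. Compute d first:
Half-angle: c=0.769588, s=0.638540. N=√(1·1·1·1)=1.000000
The bounds max(0,m−m')=0 and min(l+m,l−m')=1 give 2 terms
  k=0: (−1)^0·1.0000/(1)·0.7696^2·0.6385^0 = +0.592266
  k=1: (−1)^1·1.0000/(1)·0.7696^0·0.6385^2 = -0.407734
d^1_{0,0}(1.3852) = +0.592266 -0.407734 = +0.184533
Attach z-rotation phases: D = e^{-i(0)(3.2854)}·(+0.184533)·e^{-i(0)(4.4748)} = +0.184533+0.000000i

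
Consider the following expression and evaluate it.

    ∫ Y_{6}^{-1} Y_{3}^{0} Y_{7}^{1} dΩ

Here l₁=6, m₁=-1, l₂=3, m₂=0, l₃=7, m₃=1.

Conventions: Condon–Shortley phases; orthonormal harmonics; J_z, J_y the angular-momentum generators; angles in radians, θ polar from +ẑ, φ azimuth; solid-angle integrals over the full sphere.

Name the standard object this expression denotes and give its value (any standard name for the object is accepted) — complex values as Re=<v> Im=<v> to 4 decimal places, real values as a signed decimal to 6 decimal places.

Gaunt coefficient, -0.127722

This is a Gaunt coefficient — the integral of a triple product of spherical harmonics over the sphere.
Rules hold: Σm=0, L=16 even, 3≤7≤9.
N = 13·7·15 = 1365
Δ = 2!·10!·4!/17! = 1/2042040
Racah Σ t=0..2: t=0:+1/207360 t=1:−1/57600 t=2:+1/207360 = -1/129600
⇒ 3j(6 3 7; 0 0 0)² = 168/12155, sgn +1
Racah Σ t=0..2: t=0:+1/362880 t=1:−1/69120 t=2:+1/172800 = -43/7257600
⇒ 3j(6 3 7; -1 0 1)² = 1849/170170, sgn -1
4πI² = N·(3j₀)²·(3jₘ)² = 465948/2272985
I = -1·√(0.204994/4π) = -0.12772194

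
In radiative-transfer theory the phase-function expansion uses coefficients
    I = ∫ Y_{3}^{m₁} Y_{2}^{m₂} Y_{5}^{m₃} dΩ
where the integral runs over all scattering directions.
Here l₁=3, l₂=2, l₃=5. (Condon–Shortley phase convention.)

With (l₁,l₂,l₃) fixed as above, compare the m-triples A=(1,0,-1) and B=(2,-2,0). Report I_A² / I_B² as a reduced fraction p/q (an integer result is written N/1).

Shared (l₁,l₂,l₃)=(3,2,5): N and (l;000)² cancel in I_A²/I_B².
A: Δ = 0!·6!·4!/11! = 1/2310; Racah Σ t=0..0: t=0:+1/192 = 1/192; ⇒ 3j(3 2 5; 1 0 -1)² = 3/77, sgn +1
B: Δ = 0!·6!·4!/11! = 1/2310; Racah Σ t=0..0: t=0:+1/2880 = 1/2880; ⇒ 3j(3 2 5; 2 -2 0)² = 1/462, sgn -1
I_A²/I_B² = (3/77)/(1/462) = 18/1

18/1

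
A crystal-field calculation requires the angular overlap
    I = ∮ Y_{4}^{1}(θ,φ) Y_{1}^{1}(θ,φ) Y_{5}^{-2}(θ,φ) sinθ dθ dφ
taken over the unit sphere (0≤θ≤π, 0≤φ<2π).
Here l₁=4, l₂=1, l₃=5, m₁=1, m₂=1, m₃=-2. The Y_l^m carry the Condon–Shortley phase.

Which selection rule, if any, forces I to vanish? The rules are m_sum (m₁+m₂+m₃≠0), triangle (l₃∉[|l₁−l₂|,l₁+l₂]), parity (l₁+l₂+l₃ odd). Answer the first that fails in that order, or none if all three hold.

none

m₁+m₂+m₃ = 1 + 1 − 2 = 0  ✓
triangle: |4−1|=3 ≤ l₃=5 ≤ 4+1=5  ✓
parity: l₁+l₂+l₃ = 10 is even  ✓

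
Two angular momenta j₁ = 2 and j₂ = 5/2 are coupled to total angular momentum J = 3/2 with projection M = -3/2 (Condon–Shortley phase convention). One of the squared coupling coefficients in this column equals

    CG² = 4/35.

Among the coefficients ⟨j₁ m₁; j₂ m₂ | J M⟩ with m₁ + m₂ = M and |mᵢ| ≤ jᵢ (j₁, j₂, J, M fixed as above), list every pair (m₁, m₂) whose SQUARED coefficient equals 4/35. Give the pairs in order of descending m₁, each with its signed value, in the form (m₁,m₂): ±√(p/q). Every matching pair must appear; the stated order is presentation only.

Admissible pairs with m₁+m₂ = M = -3/2: (-2,1/2), (-1,-1/2), (0,-3/2), (1,-5/2)
  (m₁,m₂)=(1,-5/2): CG² = 2/7, CG = +√(2/7)
  (m₁,m₂)=(0,-3/2): CG² = 12/35, CG = −√(12/35)
  (m₁,m₂)=(-1,-1/2): CG² = 9/35, CG = +√(9/35)
  (m₁,m₂)=(-2,1/2): CG² = 4/35, CG = −√(4/35)   ← matches the target
Pairs with CG² = 4/35: (-2,1/2): −√(4/35)

(-2,1/2): −√(4/35)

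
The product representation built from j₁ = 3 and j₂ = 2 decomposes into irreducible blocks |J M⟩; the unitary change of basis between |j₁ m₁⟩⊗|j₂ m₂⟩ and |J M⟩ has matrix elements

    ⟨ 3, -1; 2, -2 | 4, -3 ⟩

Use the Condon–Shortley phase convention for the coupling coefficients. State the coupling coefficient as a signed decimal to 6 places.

triangle: 1!*5!*3!/10! = 720/3628800
(j±m)!: 2!*4!*0!*4!*1!*7! = 5806080
prefactor² = (2J+1)*Δ*N² = 10368
  k=0: +1/(0!*1!*4!*0!*1!*3!) = 1/144
Σ = 1/144  ⇒  CG² = 10368*(1/144)² = 1/2
CG = +√(1/2) = +0.707107

+√(1/2) ≈ +0.707107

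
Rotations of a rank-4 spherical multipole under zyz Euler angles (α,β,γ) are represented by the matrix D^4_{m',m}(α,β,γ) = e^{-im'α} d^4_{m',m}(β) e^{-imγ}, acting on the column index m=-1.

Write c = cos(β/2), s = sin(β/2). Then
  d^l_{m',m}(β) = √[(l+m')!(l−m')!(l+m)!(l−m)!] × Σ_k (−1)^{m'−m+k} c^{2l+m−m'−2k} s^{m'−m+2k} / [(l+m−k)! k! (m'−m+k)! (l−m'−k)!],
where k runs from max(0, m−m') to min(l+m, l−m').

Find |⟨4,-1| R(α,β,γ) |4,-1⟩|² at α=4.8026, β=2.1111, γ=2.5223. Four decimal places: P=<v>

Split into d^4_{-1,-1}(β=2.1111) × two z-phases.
c=cos(2.111100/2)=0.492749, s=sin(2.111100/2)=0.870171; N=√[6·120·6·120]=720.000000
k: max(0,(-1)−(-1))=0 … min(4+(-1),4−(-1))=3
  k=0: (−1)^0·720.0000/(720)·0.4927^8·0.8702^0 = +0.003475
  k=1: (−1)^1·720.0000/(48)·0.4927^6·0.8702^2 = -0.162576
  k=2: (−1)^2·720.0000/(24)·0.4927^4·0.8702^4 = +1.014015
  k=3: (−1)^3·720.0000/(72)·0.4927^2·0.8702^6 = -1.054097
d^4_{-1,-1}(2.1111) = +0.003475 -0.162576 +1.014015 -1.054097 = -0.199183
|D^4_{-1,-1}|² = |d^4_{-1,-1}(β)|² = (-0.199183)² = 0.039674 (the z-rotation phases have unit modulus)

P=0.0397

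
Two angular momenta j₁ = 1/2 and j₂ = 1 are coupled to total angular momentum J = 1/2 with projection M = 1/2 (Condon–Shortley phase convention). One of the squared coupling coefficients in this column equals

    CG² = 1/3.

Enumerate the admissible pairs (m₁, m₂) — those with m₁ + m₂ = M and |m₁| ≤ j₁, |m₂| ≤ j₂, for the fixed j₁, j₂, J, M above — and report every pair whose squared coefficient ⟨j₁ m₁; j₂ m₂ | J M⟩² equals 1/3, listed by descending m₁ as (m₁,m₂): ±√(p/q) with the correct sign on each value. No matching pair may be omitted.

Admissible pairs with m₁+m₂ = M = 1/2: (-1/2,1), (1/2,0)
  (m₁,m₂)=(1/2,0): CG² = 1/3, CG = +√(1/3)   ← matches the target
  (m₁,m₂)=(-1/2,1): CG² = 2/3, CG = −√(2/3)
Pairs with CG² = 1/3: (1/2,0): +√(1/3)

(1/2,0): +√(1/3)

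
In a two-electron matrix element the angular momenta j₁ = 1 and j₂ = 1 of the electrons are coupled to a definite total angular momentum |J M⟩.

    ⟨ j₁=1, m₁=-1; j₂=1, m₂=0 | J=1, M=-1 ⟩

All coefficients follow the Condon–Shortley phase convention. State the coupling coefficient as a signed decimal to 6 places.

√[3·1!1!1!/4! · 0!2!1!1!0!2!] = √(1/2)
  +(−1)^1/∏(1,0,1,0,0,1)! = -1  (running -1)
⟨..|..⟩ = √(1/2)·(-1) = -0.707107

-0.707107  (= −√(1/2))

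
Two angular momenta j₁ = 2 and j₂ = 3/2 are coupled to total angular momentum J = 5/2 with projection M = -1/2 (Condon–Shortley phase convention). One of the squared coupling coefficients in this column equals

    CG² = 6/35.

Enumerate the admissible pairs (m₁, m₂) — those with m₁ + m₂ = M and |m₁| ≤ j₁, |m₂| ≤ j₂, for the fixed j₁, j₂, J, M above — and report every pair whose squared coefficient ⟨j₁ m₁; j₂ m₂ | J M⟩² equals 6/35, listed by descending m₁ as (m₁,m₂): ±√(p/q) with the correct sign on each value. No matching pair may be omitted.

(-2,3/2): −√(6/35)

Admissible pairs with m₁+m₂ = M = -1/2: (-2,3/2), (-1,1/2), (0,-1/2), (1,-3/2)
  (m₁,m₂)=(1,-3/2): CG² = 27/70, CG = +√(27/70)
  (m₁,m₂)=(0,-1/2): CG² = 3/35, CG = +√(3/35)
  (m₁,m₂)=(-1,1/2): CG² = 5/14, CG = −√(5/14)
  (m₁,m₂)=(-2,3/2): CG² = 6/35, CG = −√(6/35)   ← matches the target
Pairs with CG² = 6/35: (-2,3/2): −√(6/35)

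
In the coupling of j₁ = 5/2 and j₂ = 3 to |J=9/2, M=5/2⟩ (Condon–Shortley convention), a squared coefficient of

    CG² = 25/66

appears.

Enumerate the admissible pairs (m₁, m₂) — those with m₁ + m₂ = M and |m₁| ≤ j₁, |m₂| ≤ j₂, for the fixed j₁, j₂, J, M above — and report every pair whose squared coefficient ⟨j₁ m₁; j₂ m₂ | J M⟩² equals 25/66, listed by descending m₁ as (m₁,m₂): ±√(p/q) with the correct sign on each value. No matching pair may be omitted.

Admissible pairs with m₁+m₂ = M = 5/2: (-1/2,3), (1/2,2), (3/2,1), (5/2,0)
  (m₁,m₂)=(5/2,0): CG² = 25/66, CG = +√(25/66)   ← matches the target
  (m₁,m₂)=(3/2,1): CG² = 10/99, CG = +√(10/99)
  (m₁,m₂)=(1/2,2): CG² = 49/198, CG = −√(49/198)
  (m₁,m₂)=(-1/2,3): CG² = 3/11, CG = −√(3/11)
Pairs with CG² = 25/66: (5/2,0): +√(25/66)

(5/2,0): +√(25/66)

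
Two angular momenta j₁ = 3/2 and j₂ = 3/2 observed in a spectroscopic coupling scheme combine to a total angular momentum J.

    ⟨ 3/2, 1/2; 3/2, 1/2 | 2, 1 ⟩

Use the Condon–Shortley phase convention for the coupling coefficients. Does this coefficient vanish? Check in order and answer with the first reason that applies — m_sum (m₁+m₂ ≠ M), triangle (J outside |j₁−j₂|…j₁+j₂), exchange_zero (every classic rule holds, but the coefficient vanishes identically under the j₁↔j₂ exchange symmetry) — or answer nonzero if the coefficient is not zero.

m-sum: m₁+m₂ = 1/2+1/2 = 1, M = 1  ✓
triangle: |j₁−j₂| = 0 ≤ J = 2 ≤ j₁+j₂ = 3  ✓
exchange: j₁=j₂ and m₁=m₂, and (−1)^(j₁+j₂−J) = (−1)^1 = −1 forces ⟨j₁m₁;j₂m₂|JM⟩ = −⟨j₂m₂;j₁m₁|JM⟩ = −⟨j₁m₁;j₂m₂|JM⟩ ⇒ the coefficient vanishes identically
Racah sum check: Σ_k collapses to 0 ⇒ CG = 0

exchange_zero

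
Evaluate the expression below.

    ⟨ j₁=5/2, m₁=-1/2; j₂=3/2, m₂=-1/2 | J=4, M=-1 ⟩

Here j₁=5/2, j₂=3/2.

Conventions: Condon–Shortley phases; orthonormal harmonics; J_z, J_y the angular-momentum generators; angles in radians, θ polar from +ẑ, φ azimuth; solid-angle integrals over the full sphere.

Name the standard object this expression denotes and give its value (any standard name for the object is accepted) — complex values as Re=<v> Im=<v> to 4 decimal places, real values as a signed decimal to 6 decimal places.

Clebsch–Gordan coefficient, +√(15/28) ≈ +0.731925

This is a Clebsch–Gordan (vector-coupling) coefficient.
j₁+j₂−J=0  J+j₁−j₂=5  J−j₁+j₂=3  j₁+j₂+J+1=9
(j₁±m₁, j₂±m₂, J±M) = (2,3,1,2,3,5)
P² = 2160/7
sum k=0..0:
  [0] +1/24 = 1/24
S = 1/24
C² = P²·S² = 15/28 ; C = +0.731925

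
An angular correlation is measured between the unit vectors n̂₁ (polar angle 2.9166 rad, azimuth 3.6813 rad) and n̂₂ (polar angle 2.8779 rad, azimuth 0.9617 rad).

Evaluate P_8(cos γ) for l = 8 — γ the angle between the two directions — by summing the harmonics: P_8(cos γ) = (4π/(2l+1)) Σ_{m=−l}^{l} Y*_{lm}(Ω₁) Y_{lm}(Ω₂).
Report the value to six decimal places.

-0.399838

Expand P_8 via completeness: Σ_{m} conj(Y_{8,m}) at Ω₁ times Y_{8,m} at Ω₂ —
  m=-8: Y*=-0.00000 - 0.00000j  Y=0.00000 - 0.00001j  product -0.00000 + 0.00000j
  m=-7: Y*=-0.00004 - 0.00003j  Y=-0.00015 + 0.00007j  product 0.00000 + 0.00000j
  m=-6: Y*=-0.00061 - 0.00006j  Y=0.00133 + 0.00075j  product -0.00000 - 0.00000j
  m=-5: Y*=-0.00445 + 0.00211j  Y=-0.00100 - 0.01032j  product 0.00003 + 0.00004j
  m=-4: Y*=-0.01626 + 0.02440j  Y=-0.03951 + 0.03364j  product -0.00018 - 0.00151j
  m=-3: Y*=-0.00617 + 0.12757j  Y=0.18268 + 0.04791j  product -0.00724 + 0.02301j
  m=-2: Y*=0.18128 + 0.33873j  Y=-0.16133 - 0.43841j  product 0.11926 - 0.13412j
  m=-1: Y*=0.58209 + 0.34869j  Y=-0.36837 + 0.52808j  product -0.39856 + 0.17894j
  m=+0: Y*=0.31998 + 0.00000j  Y=0.10151 + 0.00000j  product 0.03248 + 0.00000j
  m=+1: Y*=-0.58209 + 0.34869j  Y=0.36837 + 0.52808j  product -0.39856 - 0.17894j
  m=+2: Y*=0.18128 - 0.33873j  Y=-0.16133 + 0.43841j  product 0.11926 + 0.13412j
  m=+3: Y*=0.00617 + 0.12757j  Y=-0.18268 + 0.04791j  product -0.00724 - 0.02301j
  m=+4: Y*=-0.01626 - 0.02440j  Y=-0.03951 - 0.03364j  product -0.00018 + 0.00151j
  m=+5: Y*=0.00445 + 0.00211j  Y=0.00100 - 0.01032j  product 0.00003 - 0.00004j
  m=+6: Y*=-0.00061 + 0.00006j  Y=0.00133 - 0.00075j  product -0.00000 + 0.00000j
  m=+7: Y*=0.00004 - 0.00003j  Y=0.00015 + 0.00007j  product 0.00000 - 0.00000j
  m=+8: Y*=-0.00000 + 0.00000j  Y=0.00000 + 0.00001j  product -0.00000 - 0.00000j
Accumulated sum -0.54091 - 0.00000j; after 4π/(2l+1) scaling, -0.39984 - 0.00000j ⇒ P_8 = -0.399838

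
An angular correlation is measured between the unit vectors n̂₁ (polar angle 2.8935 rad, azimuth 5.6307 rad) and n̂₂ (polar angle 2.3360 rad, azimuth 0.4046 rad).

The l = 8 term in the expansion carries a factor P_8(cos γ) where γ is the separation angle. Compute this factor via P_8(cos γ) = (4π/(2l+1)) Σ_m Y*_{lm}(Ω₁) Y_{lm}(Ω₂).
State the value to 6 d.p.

0.167672

Term-by-term m-sum for l=8 (normalisation 4π/17 = 0.739198):
  m=-8: Y*=+0.000003+0.000006i  Y=-0.037570+0.003588i  product -0.000000-0.000000i
  m=-7: Y*=+0.000016-0.000106i  Y=+0.138102+0.044146i  product +0.000007-0.000014i
  m=-6: Y*=-0.000773+0.000755i  Y=-0.248156-0.215026i  product +0.000354-0.000021i
  m=-5: Y*=+0.007751-0.000941i  Y=+0.201603+0.415012i  product +0.001953+0.003027i
  m=-4: Y*=-0.036010-0.021179i  Y=-0.015199-0.319034i  product -0.006209+0.011810i
  m=-3: Y*=+0.061489+0.151021i  Y=+0.039391-0.105612i  product +0.018372-0.000545i
  m=-2: Y*=+0.114429-0.420280i  Y=-0.265324+0.278265i  product +0.086588+0.143352i
  m=-1: Y*=-0.527414+0.403014i  Y=+0.061673-0.026410i  product -0.021884+0.038784i
  m=+0: Y*=+0.188138-0.000000i  Y=+0.363919+0.000000i  product +0.068467+0.000000i
  m=+1: Y*=+0.527414+0.403014i  Y=-0.061673-0.026410i  product -0.021884-0.038784i
  m=+2: Y*=+0.114429+0.420280i  Y=-0.265324-0.278265i  product +0.086588-0.143352i
  m=+3: Y*=-0.061489+0.151021i  Y=-0.039391-0.105612i  product +0.018372+0.000545i
  m=+4: Y*=-0.036010+0.021179i  Y=-0.015199+0.319034i  product -0.006209-0.011810i
  m=+5: Y*=-0.007751-0.000941i  Y=-0.201603+0.415012i  product +0.001953-0.003027i
  m=+6: Y*=-0.000773-0.000755i  Y=-0.248156+0.215026i  product +0.000354+0.000021i
  m=+7: Y*=-0.000016-0.000106i  Y=-0.138102+0.044146i  product +0.000007+0.000014i
  m=+8: Y*=+0.000003-0.000006i  Y=-0.037570-0.003588i  product -0.000000+0.000000i
Σ over m = +0.226829+0.000000i; ×(4π/17) → +0.167672+0.000000i. Real part: 0.167672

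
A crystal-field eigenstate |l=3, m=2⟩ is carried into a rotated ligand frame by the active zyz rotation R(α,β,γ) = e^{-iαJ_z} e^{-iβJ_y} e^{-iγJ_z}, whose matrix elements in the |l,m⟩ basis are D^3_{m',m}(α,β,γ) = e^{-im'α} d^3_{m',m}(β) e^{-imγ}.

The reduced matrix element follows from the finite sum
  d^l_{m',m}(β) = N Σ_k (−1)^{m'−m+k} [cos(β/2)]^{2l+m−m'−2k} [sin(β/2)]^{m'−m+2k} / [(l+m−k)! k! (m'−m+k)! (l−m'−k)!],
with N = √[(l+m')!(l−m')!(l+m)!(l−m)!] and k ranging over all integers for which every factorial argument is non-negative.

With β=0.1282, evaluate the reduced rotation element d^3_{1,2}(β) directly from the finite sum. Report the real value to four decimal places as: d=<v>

d=0.1988

d^3_{1,2}(β=0.1282) via the finite sum:
With c≡cos(β/2)=0.997946 and s≡sin(β/2)=0.064056, N=[24·2·120·1]^{1/2}=75.894664
Admissible k: 1..2 (factorial args all ≥0)
  k=1: (−1)^0·75.8947/(24)·0.9979^5·0.0641^1 = +0.200492
  k=2: (−1)^1·75.8947/(12)·0.9979^3·0.0641^3 = -0.001652
d^3_{1,2}(0.1282) = +0.200492 -0.001652 = +0.198840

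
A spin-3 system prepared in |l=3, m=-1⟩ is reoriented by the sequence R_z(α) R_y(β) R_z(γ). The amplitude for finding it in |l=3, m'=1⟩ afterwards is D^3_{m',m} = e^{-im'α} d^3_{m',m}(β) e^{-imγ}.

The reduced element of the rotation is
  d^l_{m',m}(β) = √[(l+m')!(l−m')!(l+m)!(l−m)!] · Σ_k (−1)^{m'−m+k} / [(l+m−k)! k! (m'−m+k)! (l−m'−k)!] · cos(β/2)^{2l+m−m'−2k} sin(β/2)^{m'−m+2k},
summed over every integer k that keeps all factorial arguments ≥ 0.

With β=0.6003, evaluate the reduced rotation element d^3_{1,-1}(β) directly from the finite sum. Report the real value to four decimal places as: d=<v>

d^3_{1,-1}(β=0.6003) via the finite sum:
Half-angle: c=0.955292, s=0.295664. N=√(24·2·2·24)=48.000000
k: max(0,(-1)−(1))=0 … min(3+(-1),3−(1))=2
  k=0: (−1)^2·48.0000/(8)·0.9553^4·0.2957^2 = +0.436809
  k=1: (−1)^3·48.0000/(6)·0.9553^2·0.2957^4 = -0.055790
  k=2: (−1)^4·48.0000/(48)·0.9553^0·0.2957^6 = +0.000668
d^3_{1,-1}(0.6003) = +0.436809 -0.055790 +0.000668 = +0.381687

d=0.3817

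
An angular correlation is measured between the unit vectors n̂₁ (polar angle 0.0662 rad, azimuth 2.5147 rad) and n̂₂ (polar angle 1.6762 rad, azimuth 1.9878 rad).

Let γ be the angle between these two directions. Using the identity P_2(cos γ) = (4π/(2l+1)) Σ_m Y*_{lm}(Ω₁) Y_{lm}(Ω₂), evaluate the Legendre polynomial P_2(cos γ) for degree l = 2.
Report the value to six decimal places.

Expand P_2 via completeness: Σ_{m} conj(Y_{2,m}) at Ω₁ times Y_{2,m} at Ω₂ —
  m=-2: Y*=0.00053 - 0.00161j  Y=-0.25667 + 0.28292j  product 0.00032 + 0.00056j
  m=-1: Y*=-0.04130 + 0.02991j  Y=0.03274 + 0.07390j  product -0.00356 - 0.00207j
  m=+0: Y*=0.62664 + 0.00000j  Y=-0.30492 + 0.00000j  product -0.19107 + 0.00000j
  m=+1: Y*=0.04130 + 0.02991j  Y=-0.03274 + 0.07390j  product -0.00356 + 0.00207j
  m=+2: Y*=0.00053 + 0.00161j  Y=-0.25667 - 0.28292j  product 0.00032 - 0.00056j
Total Σ_m = -0.19756 + 0.00000j. Multiply by 2.513274: -0.49653 + 0.00000j. P_2(cos γ) = -0.496527

-0.496527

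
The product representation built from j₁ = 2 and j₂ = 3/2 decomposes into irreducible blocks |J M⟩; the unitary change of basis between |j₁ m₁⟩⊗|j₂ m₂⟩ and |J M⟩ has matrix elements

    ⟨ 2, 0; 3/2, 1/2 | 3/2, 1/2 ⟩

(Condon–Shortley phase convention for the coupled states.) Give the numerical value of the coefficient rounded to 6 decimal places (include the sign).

triangle: 2!·2!·1!/6! = 4/720
(j±m)!: 2!·2!·2!·1!·2!·1! = 16
prefactor² = (2J+1)·Δ·N² = 16/45
  k=1: −1/(1!·1!·1!·1!·1!·0!) = -1
  k=2: +1/(2!·0!·0!·0!·2!·1!) = 1/4
Σ = -3/4  ⇒  CG² = 16/45·(-3/4)² = 1/5
CG = −√(1/5) = -0.447214

-0.447214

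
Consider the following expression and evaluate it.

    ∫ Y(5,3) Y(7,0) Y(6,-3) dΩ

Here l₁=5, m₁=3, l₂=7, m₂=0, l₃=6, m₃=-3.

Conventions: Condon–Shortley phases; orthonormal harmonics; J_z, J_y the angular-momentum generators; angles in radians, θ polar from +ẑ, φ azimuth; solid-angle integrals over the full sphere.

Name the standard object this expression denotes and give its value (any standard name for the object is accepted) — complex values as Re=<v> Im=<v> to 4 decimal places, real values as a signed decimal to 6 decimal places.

Gaunt coefficient, +0.061731

This is a Gaunt coefficient — the integral of a triple product of spherical harmonics over the sphere.
Rules hold: Σm=0, L=18 even, 2≤6≤12.
N = 11·15·13 = 2145
Δ = 6!·4!·8!/19! = 1/174594420
Racah Σ t=1..5: t=1:−1/4147200 t=2:+1/207360 t=3:−1/82944 t=4:+1/207360 t=5:−1/4147200 = -1/345600
⇒ 3j(5 7 6; 0 0 0)² = 420/46189, sgn -1
Racah Σ t=0..2: t=0:+1/14515200 t=1:−1/1036800 t=2:+1/829440 = 1/3225600
⇒ 3j(5 7 6; 3 0 -3)² = 567/230945, sgn -1
4πI² = N·(3j₀)²·(3jₘ)² = 714420/14919047
I = +1·√(0.0478864/4π) = 0.06173072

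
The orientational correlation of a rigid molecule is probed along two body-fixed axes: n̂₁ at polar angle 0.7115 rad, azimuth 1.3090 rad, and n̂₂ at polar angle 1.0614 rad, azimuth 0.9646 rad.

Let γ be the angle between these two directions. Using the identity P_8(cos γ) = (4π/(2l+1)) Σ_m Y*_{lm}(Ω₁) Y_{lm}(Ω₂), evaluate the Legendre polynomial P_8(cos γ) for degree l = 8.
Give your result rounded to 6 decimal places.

Expand P_8 via completeness: Σ_{m} conj(Y_{8,m}) at Ω₁ times Y_{8,m} at Ω₂ —
  [-8]  conj(Y_{8,-8})(Ω₁) = -0.00852 - 0.01475j ; Y_{8,-8}(Ω₂) = 0.02379 - 0.17232j ; Δ = -0.00274 + 0.00112j
  [-7]  conj(Y_{8,-7})(Ω₁) = -0.07634 + 0.02045j ; Y_{8,-7}(Ω₂) = 0.34669 - 0.17568j ; Δ = -0.02287 + 0.02050j
  [-6]  conj(Y_{8,-6})(Ω₁) = -0.00000 + 0.22187j ; Y_{8,-6}(Ω₂) = 0.37639 + 0.20347j ; Δ = -0.04514 + 0.08351j
  [-5]  conj(Y_{8,-5})(Ω₁) = 0.39576 + 0.10605j ; Y_{8,-5}(Ω₂) = 0.01259 + 0.11334j ; Δ = -0.00704 + 0.04619j
  [-4]  conj(Y_{8,-4})(Ω₁) = 0.22982 - 0.39805j ; Y_{8,-4}(Ω₂) = 0.22330 - 0.19459j ; Δ = -0.02614 - 0.13361j
  [-3]  conj(Y_{8,-3})(Ω₁) = -0.11963 - 0.11964j ; Y_{8,-3}(Ω₂) = 0.26857 + 0.06795j ; Δ = -0.02400 - 0.04026j
  [-2]  conj(Y_{8,-2})(Ω₁) = 0.25402 - 0.14665j ; Y_{8,-2}(Ω₂) = -0.05897 - 0.15744j ; Δ = -0.03807 - 0.03134j
  [-1]  conj(Y_{8,-1})(Ω₁) = -0.08462 - 0.31580j ; Y_{8,-1}(Ω₂) = 0.17884 - 0.25797j ; Δ = -0.09660 - 0.03465j
  [+0]  conj(Y_{8,0})(Ω₁) = 0.19983 + 0.00000j ; Y_{8,0}(Ω₂) = -0.12444 + 0.00000j ; Δ = -0.02487 + 0.00000j
  [+1]  conj(Y_{8,1})(Ω₁) = 0.08462 - 0.31580j ; Y_{8,1}(Ω₂) = -0.17884 - 0.25797j ; Δ = -0.09660 + 0.03465j
  [+2]  conj(Y_{8,2})(Ω₁) = 0.25402 + 0.14665j ; Y_{8,2}(Ω₂) = -0.05897 + 0.15744j ; Δ = -0.03807 + 0.03134j
  [+3]  conj(Y_{8,3})(Ω₁) = 0.11963 - 0.11964j ; Y_{8,3}(Ω₂) = -0.26857 + 0.06795j ; Δ = -0.02400 + 0.04026j
  [+4]  conj(Y_{8,4})(Ω₁) = 0.22982 + 0.39805j ; Y_{8,4}(Ω₂) = 0.22330 + 0.19459j ; Δ = -0.02614 + 0.13361j
  [+5]  conj(Y_{8,5})(Ω₁) = -0.39576 + 0.10605j ; Y_{8,5}(Ω₂) = -0.01259 + 0.11334j ; Δ = -0.00704 - 0.04619j
  [+6]  conj(Y_{8,6})(Ω₁) = -0.00000 - 0.22187j ; Y_{8,6}(Ω₂) = 0.37639 - 0.20347j ; Δ = -0.04514 - 0.08351j
  [+7]  conj(Y_{8,7})(Ω₁) = 0.07634 + 0.02045j ; Y_{8,7}(Ω₂) = -0.34669 - 0.17568j ; Δ = -0.02287 - 0.02050j
  [+8]  conj(Y_{8,8})(Ω₁) = -0.00852 + 0.01475j ; Y_{8,8}(Ω₂) = 0.02379 + 0.17232j ; Δ = -0.00274 - 0.00112j
Σ over m = -0.55009 - 0.00000j; ×(4π/17) → -0.40662 - 0.00000j. Real part: -0.406622

-0.406622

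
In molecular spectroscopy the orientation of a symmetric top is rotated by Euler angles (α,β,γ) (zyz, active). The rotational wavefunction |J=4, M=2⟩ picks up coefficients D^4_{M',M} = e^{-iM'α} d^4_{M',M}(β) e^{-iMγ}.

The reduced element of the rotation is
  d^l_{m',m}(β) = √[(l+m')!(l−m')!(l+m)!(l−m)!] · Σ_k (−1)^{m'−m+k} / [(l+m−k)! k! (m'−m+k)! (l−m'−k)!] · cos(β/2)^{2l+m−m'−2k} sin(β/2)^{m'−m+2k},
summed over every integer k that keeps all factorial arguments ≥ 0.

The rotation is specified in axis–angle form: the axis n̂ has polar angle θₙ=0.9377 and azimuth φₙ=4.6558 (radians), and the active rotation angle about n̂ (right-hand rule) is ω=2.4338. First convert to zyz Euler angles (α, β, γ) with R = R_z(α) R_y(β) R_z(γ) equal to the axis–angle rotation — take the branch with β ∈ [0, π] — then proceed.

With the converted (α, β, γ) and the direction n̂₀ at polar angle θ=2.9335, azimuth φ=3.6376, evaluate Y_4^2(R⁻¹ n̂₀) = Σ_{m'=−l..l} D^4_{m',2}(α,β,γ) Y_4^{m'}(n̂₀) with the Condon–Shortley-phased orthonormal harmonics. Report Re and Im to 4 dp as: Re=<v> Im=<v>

Re=0.0549 Im=0.0576

Axis–angle → zyz. n̂ = (sinθₙcosφₙ, sinθₙsinφₙ, cosθₙ) = (-0.045598, -0.804909, +0.591644), ω = 2.4338.
R = I cosω + sinω [n̂]ₓ + (1−cosω) n̂n̂ᵀ gives
  R = [-0.756140, -0.320074, -0.570793; +0.449250, +0.380337, -0.808405; +0.475843, -0.867696, -0.143795]
β = atan2(√(R₁₃²+R₂₃²), R₃₃) = 1.715091; α = atan2(R₂₃, R₁₃) mod 2π = 4.097598; γ = atan2(R₃₂, −R₃₁) mod 2π = 4.210776
Need the full column D^4_{m',2} for m'=−4..4 at α=4.0976, β=1.7151, γ=4.2108.
cos(β/2)=0.654296, sin(β/2)=0.756239
d^4_{-4,2}: single k=6 term ⇒ +0.423722;  D = -0.048561+0.420930i
d^4_{-3,2}: k∈[5..6] ⇒ +0.777683 -0.346299 = +0.431384;  D = -0.321557-0.287564i
d^4_{-2,2}: k∈[4..6] ⇒ +0.899132 -0.960911 +0.106972 = +0.045193;  D = +0.044040-0.010143i
d^4_{-1,2}: k∈[3..5] ⇒ +0.733436 -1.469682 +0.392666 = -0.343580;  D = +0.130128-0.317984i
d^4_{0,2}: k∈[2..4] ⇒ +0.425680 -1.516429 +0.759667 = -0.331082;  D = +0.177985+0.279171i
d^4_{1,2}: k∈[1..3] ⇒ +0.164707 -1.100153 +0.979788 = +0.044342;  D = +0.044292+0.002093i
d^4_{2,2}: k∈[0..2] ⇒ +0.033589 -0.538447 +0.899132 = +0.394273;  D = -0.242361+0.310986i
d^4_{3,2}: k∈[0..1] ⇒ -0.145258 +0.582146 = +0.436888;  D = -0.126601-0.418143i
d^4_{4,2}: single k=0 term ⇒ +0.237433;  D = +0.225320+0.074868i
Y_4^{m'}(θ=2.9335,φ=3.6376) and Σ D·Y over m':
  (-0.0486+0.4209i)·(-0.0003-0.0007i)  (-0.3216-0.2876i)·(+0.0009-0.0108i)  (+0.0440-0.0101i)·(+0.0445-0.0681i)  (+0.1301-0.3180i)·(+0.3113-0.1684i)  (+0.1780+0.2792i)·(+0.6724+0.0000i)  (+0.0443+0.0021i)·(-0.3113-0.1684i)  (-0.2424+0.3110i)·(+0.0445+0.0681i)  (-0.1266-0.4181i)·(-0.0009-0.0108i)  (+0.2253+0.0749i)·(-0.0003+0.0007i)
Y_4^2(R⁻¹ n̂) = +0.054906+0.057565i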